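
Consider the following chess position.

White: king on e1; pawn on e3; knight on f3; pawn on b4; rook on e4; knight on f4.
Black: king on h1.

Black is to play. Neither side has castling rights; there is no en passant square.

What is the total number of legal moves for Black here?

Black to move; king on h1.
In check: no.
Legal moves: none.
Count: 0.

0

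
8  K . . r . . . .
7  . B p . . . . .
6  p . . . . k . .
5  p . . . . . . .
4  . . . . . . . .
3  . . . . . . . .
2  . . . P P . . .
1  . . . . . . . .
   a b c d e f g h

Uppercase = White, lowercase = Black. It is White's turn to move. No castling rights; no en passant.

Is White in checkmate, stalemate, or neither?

neither

White to move; white king on a8.
In check: yes, from the black rook on d8.
Legal moves for White: Ka7, Bc8.
White is in check but has 2 legal moves → neither.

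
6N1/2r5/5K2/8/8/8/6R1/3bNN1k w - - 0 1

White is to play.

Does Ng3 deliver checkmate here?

yes

After Ng3: black king on h1; in check: yes, from the white knight on g3.
King squares — g1: attacked by Rg2; g2: attacked by Ne1; h2: attacked by Rg2.
Black has no legal moves → checkmate.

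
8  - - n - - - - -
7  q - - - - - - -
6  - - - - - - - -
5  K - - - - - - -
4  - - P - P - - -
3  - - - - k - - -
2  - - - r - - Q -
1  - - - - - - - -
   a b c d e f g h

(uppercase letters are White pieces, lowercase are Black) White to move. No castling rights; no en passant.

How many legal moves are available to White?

2

White to move; king on a5.
In check: yes, from the black queen on a7.
Legal moves: Kb5, Kb4.
Count: 2.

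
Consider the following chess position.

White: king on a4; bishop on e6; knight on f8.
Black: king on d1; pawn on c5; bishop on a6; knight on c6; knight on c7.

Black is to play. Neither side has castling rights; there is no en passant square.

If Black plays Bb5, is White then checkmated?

After Bb5: white king on a4; in check: yes, from the black bishop on b5.
White has 2 legal replies: Kb3, Ka3.
In check but a legal move exists → not checkmate.

no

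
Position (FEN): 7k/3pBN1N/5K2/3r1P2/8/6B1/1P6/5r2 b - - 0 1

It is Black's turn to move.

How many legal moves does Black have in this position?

2

Black to move; king on h8.
In check: yes, from the white knight on f7.
Legal moves: Kg8, Kxh7.
Count: 2.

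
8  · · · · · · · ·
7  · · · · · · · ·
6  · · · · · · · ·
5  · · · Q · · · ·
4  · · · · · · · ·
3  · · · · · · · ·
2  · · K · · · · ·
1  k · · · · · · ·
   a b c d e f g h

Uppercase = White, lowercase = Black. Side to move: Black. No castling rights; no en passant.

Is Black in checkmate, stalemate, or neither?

stalemate

Black to move; black king on a1.
In check: no.
King squares — b1: attacked by Kc2; a2: attacked by Qd5; b2: attacked by Kc2.
Legal moves for Black: none.
Not in check and no legal moves → stalemate.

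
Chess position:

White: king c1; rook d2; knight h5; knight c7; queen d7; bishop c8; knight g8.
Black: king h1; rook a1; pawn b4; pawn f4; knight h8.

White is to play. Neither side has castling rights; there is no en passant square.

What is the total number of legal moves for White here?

White to move; king on c1.
In check: yes, from the black rook on a1.
Legal moves: Kc2, Kb2.
Count: 2.

2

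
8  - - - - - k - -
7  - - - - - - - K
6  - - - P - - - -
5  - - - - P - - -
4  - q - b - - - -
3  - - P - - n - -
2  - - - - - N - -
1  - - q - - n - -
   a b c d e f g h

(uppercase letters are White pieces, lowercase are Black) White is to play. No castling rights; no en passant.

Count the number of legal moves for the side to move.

13

White to move; king on h7.
In check: no.
Legal moves: Kh8, Kg6, Ng4, Ne4, Nh3, Nd3, Nh1, Nd1, cxd4, cxb4, d7, e6, c4.
Count: 13.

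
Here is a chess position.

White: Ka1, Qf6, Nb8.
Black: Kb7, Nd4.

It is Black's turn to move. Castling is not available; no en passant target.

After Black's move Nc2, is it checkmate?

no

After Nc2: white king on a1; in check: yes, from the black knight on c2.
White has 3 legal replies: Kb2, Ka2, Kb1.
In check but a legal move exists → not checkmate.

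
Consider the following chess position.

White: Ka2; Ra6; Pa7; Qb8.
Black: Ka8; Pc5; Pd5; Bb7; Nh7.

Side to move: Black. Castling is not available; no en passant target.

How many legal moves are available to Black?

Black to move; king on a8.
In check: yes, from the white queen on b8.
Legal moves: none.
Count: 0.

0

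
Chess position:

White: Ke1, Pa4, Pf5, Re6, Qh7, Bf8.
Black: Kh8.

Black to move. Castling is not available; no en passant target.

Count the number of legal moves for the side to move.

1

Black to move; king on h8.
In check: yes, from the white queen on h7.
Legal moves: Kxh7.
Count: 1.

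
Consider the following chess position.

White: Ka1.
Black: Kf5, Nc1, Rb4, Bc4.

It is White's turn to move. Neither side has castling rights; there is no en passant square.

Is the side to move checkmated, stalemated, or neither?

White to move; white king on a1.
In check: no.
King squares — b1: attacked by Rb4; a2: attacked by Nc1; b2: attacked by Rb4.
Legal moves for White: none.
Not in check and no legal moves → stalemate.

stalemate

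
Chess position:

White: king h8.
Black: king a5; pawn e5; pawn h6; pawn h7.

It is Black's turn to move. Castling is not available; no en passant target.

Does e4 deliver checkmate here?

no

After e4: white king on h8; in check: no.
White is not in check, so this cannot be checkmate.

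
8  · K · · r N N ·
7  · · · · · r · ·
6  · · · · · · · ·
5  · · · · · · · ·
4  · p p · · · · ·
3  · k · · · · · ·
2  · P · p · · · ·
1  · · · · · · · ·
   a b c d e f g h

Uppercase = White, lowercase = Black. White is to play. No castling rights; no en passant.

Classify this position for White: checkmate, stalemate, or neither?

checkmate

White to move; white king on b8.
In check: yes, from the black rook on e8.
King squares — a7: attacked by Rf7; b7: attacked by Rf7; c7: attacked by Rf7; a8: attacked by Re8; c8: attacked by Re8.
Legal moves for White: none.
In check with no legal moves → checkmate.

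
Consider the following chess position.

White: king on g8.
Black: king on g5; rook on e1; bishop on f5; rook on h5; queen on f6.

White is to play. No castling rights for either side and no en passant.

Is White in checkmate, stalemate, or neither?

White to move; white king on g8.
In check: no.
King squares — f7: attacked by Qf6; g7: attacked by Qf6; h7: attacked by Bf5; f8: attacked by Qf6; h8: attacked by Rh5.
Legal moves for White: none.
Not in check and no legal moves → stalemate.

stalemate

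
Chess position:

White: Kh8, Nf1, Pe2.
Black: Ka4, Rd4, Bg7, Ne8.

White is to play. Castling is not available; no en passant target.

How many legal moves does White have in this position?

2

White to move; king on h8.
In check: yes, from the black bishop on g7.
Legal moves: Kg8, Kh7.
Count: 2.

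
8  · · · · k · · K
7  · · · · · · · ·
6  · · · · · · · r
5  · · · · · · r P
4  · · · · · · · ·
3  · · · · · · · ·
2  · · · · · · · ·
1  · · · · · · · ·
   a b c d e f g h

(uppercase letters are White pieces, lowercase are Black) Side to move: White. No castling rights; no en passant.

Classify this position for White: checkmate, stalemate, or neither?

White to move; white king on h8.
In check: yes, from the black rook on h6.
King squares — g7: attacked by Rg5; h7: attacked by Rh6; g8: attacked by Rg5.
Legal moves for White: none.
In check with no legal moves → checkmate.

checkmate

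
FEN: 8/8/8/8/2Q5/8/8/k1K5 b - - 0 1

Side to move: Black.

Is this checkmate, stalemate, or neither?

Black to move; black king on a1.
In check: no.
King squares — b1: attacked by Kc1; a2: attacked by Qc4; b2: attacked by Kc1.
Legal moves for Black: none.
Not in check and no legal moves → stalemate.

stalemate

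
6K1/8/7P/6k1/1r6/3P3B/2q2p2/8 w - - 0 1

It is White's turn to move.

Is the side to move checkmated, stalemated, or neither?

neither

White to move; white king on g8.
In check: no.
Legal moves for White: Kh8, Kf8, Kh7, Kg7, Kf7, Bc8, Bd7, Be6, Bf5, Bg4, Bg2, Bf1, h7, d4.
White has 14 legal moves and is not in check → neither.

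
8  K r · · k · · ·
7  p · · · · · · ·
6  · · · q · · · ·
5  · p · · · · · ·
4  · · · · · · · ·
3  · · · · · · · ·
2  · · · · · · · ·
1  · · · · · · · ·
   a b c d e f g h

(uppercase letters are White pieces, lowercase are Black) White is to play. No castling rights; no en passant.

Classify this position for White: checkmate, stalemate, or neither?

White to move; white king on a8.
In check: yes, from the black rook on b8.
King squares — a7: available; b7: attacked by Rb8; b8: attacked by Qd6.
Legal moves for White: Kxa7.
White is in check but has 1 legal move → neither.

neither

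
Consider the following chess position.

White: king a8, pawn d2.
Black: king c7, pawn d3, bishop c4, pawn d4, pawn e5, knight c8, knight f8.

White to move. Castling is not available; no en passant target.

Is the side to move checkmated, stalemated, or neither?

White to move; white king on a8.
In check: no.
King squares — a7: attacked by Nc8; b7: attacked by Kc7; b8: attacked by Kc7.
Legal moves for White: none.
Not in check and no legal moves → stalemate.

stalemate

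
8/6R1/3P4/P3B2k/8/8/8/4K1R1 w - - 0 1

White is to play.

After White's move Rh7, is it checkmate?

yes

After Rh7: black king on h5; in check: yes, from the white rook on h7.
King squares — g4: attacked by Rg1; h4: attacked by Rh7; g5: attacked by Rg1; g6: attacked by Rg1; h6: attacked by Rh7.
Black has no legal moves → checkmate.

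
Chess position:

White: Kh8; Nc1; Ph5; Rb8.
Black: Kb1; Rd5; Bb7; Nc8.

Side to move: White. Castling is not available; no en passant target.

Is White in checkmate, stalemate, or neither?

White to move; white king on h8.
In check: no.
Legal moves for White: Kg8, Kh7, Kg7, Rxc8, Ra8, Rxb7+, Nd3, Nb3, Ne2, Na2, h6.
White has 11 legal moves and is not in check → neither.

neither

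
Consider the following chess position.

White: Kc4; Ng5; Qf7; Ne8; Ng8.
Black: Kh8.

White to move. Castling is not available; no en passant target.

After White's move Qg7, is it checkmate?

yes

After Qg7: black king on h8; in check: yes, from the white queen on g7.
King squares — g7: attacked by Ne8; h7: attacked by Ng5; g8: attacked by Qg7.
Black has no legal moves → checkmate.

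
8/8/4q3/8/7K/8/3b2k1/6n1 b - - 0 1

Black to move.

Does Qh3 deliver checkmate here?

yes

After Qh3: white king on h4; in check: yes, from the black queen on h3.
King squares — g3: attacked by Kg2; h3: attacked by Ng1; g4: attacked by Qh3; g5: attacked by Bd2; h5: attacked by Qh3.
White has no legal moves → checkmate.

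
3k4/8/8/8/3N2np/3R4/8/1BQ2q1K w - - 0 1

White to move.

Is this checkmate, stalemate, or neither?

White to move; white king on h1.
In check: yes, from the black queen on f1.
King squares — g1: attacked by Qf1; g2: attacked by Qf1; h2: attacked by Ng4.
Legal moves for White: Qxf1.
White is in check but has 1 legal move → neither.

neither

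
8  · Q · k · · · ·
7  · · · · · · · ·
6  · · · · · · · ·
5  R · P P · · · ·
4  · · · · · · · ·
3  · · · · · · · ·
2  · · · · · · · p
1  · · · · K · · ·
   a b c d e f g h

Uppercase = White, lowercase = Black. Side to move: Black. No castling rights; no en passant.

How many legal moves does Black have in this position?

Black to move; king on d8.
In check: yes, from the white queen on b8.
Legal moves: Ke7, Kd7.
Count: 2.

2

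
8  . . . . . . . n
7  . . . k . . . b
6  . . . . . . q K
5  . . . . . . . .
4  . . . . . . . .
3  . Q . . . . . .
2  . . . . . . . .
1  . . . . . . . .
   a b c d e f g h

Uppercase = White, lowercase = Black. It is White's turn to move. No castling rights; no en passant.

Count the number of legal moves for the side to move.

White to move; king on h6.
In check: yes, from the black queen on g6.
Legal moves: none.
Count: 0.

0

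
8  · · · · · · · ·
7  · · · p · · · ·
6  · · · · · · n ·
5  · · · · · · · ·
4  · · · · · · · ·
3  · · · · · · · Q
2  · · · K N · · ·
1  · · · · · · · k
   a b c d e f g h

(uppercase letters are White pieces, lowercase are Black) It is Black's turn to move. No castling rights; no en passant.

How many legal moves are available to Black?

0

Black to move; king on h1.
In check: yes, from the white queen on h3.
Legal moves: none.
Count: 0.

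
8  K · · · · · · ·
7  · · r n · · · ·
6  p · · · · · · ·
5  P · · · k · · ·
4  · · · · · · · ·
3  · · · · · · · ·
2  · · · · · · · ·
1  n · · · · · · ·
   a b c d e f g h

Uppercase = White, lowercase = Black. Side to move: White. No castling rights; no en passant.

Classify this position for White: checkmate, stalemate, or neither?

White to move; white king on a8.
In check: no.
King squares — a7: attacked by Rc7; b7: attacked by Rc7; b8: attacked by Nd7.
Legal moves for White: none.
Not in check and no legal moves → stalemate.

stalemate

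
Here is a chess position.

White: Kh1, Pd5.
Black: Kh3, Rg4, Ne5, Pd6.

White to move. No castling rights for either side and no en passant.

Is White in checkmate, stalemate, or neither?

White to move; white king on h1.
In check: no.
King squares — g1: attacked by Rg4; g2: attacked by Kh3; h2: attacked by Kh3.
Legal moves for White: none.
Not in check and no legal moves → stalemate.

stalemate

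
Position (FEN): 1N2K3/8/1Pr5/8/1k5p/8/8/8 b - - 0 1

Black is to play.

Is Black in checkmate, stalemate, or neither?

Black to move; black king on b4.
In check: no.
Legal moves for Black include: Rc8+, Rc7, Rh6, Rg6, Rf6, Re6+, Rd6, Rxb6, Rc5, Rc4, Rc3, Rc2, Rc1, Kc5, Kb5, Ka5, Kc4, Ka4, ... (list truncated; more exist).
Black has legal moves and is not in check → neither.

neither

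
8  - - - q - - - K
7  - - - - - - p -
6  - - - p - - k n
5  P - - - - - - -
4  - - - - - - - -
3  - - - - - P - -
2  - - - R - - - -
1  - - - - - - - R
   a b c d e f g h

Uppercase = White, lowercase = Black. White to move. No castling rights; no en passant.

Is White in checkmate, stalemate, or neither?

checkmate

White to move; white king on h8.
In check: yes, from the black queen on d8.
King squares — g7: attacked by Kg6; h7: attacked by Kg6; g8: attacked by Nh6.
Legal moves for White: none.
In check with no legal moves → checkmate.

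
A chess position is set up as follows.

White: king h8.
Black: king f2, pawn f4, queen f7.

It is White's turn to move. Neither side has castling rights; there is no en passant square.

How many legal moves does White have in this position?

0

White to move; king on h8.
In check: no.
Legal moves: none.
Count: 0.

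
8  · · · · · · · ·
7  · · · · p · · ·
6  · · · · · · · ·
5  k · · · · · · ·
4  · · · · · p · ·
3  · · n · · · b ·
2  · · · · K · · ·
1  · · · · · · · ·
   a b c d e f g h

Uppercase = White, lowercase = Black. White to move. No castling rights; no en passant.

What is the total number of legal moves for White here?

White to move; king on e2.
In check: yes, from the black knight on c3.
Legal moves: Kf3, Kd3, Kd2, Kf1.
Count: 4.

4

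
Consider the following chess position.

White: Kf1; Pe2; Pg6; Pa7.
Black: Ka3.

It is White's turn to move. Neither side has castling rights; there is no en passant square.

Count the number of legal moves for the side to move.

White to move; king on f1.
In check: no.
Legal moves: Kg2, Kf2, Kg1, Ke1, a8=Q+, a8=R+, a8=B, a8=N, g7, e3, e4.
Count: 11.

11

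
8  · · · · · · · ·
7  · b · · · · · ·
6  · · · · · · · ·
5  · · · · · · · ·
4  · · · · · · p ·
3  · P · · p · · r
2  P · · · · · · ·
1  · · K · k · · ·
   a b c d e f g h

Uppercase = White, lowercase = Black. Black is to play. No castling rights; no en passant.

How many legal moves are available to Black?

Black to move; king on e1.
In check: no.
Legal moves: Bc8, Ba8, Bc6, Ba6, Bd5, Be4, Bf3, Bg2, Bh1, Rh8, Rh7, Rh6, Rh5, Rh4, Rg3, Rf3, Rh2, Rh1, Kf2, Ke2, Kf1, g3, e2.
Count: 23.

23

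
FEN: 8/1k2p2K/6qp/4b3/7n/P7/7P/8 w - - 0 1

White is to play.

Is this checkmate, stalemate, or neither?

checkmate

White to move; white king on h7.
In check: yes, from the black queen on g6.
King squares — g6: attacked by Nh4; h6: attacked by Qg6; g7: attacked by Be5; g8: attacked by Qg6; h8: attacked by Be5.
Legal moves for White: none.
In check with no legal moves → checkmate.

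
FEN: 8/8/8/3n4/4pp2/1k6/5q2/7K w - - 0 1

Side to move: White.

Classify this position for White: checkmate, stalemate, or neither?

stalemate

White to move; white king on h1.
In check: no.
King squares — g1: attacked by Qf2; g2: attacked by Qf2; h2: attacked by Qf2.
Legal moves for White: none.
Not in check and no legal moves → stalemate.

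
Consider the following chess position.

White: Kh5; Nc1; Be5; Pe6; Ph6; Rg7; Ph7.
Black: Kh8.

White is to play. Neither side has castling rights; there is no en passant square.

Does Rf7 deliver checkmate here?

After Rf7: black king on h8; in check: yes, from the white bishop on e5.
King squares — g7: attacked by Be5; h7: attacked by Rf7; g8: attacked by Ph7.
Black has no legal moves → checkmate.

yes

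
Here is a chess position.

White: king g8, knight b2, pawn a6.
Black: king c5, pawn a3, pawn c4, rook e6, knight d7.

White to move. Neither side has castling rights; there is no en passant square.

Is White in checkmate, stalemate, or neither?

White to move; white king on g8.
In check: no.
Legal moves for White: Kh8, Kh7, Kg7, Kf7, Nxc4, Na4+, Nd3+, Nd1, a7.
White has 9 legal moves and is not in check → neither.

neither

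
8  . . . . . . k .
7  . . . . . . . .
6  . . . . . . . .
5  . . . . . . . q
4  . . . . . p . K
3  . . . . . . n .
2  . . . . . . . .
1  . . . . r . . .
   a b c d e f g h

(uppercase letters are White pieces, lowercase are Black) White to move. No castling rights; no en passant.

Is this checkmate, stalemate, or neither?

checkmate

White to move; white king on h4.
In check: yes, from the black queen on h5.
King squares — g3: attacked by Pf4; h3: attacked by Qh5; g4: attacked by Qh5; g5: attacked by Qh5; h5: attacked by Ng3.
Legal moves for White: none.
In check with no legal moves → checkmate.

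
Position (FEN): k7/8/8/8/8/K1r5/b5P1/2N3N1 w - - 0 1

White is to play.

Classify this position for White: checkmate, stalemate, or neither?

White to move; white king on a3.
In check: yes, from the black rook on c3.
Legal moves for White: Kb4, Ka4, Kb2, Kxa2, Nb3.
White is in check but has 5 legal moves → neither.

neither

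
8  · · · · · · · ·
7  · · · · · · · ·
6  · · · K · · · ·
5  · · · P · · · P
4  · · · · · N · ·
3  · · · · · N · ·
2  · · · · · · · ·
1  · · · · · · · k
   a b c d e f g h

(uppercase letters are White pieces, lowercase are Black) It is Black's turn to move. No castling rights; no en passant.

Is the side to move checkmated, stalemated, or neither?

Black to move; black king on h1.
In check: no.
King squares — g1: attacked by Nf3; g2: attacked by Nf4; h2: attacked by Nf3.
Legal moves for Black: none.
Not in check and no legal moves → stalemate.

stalemate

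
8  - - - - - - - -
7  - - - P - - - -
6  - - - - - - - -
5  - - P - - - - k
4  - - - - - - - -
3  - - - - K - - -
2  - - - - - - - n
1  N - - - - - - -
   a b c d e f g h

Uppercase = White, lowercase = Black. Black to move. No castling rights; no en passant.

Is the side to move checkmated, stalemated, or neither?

Black to move; black king on h5.
In check: no.
Legal moves for Black: Kh6, Kg6, Kg5, Kh4, Kg4, Ng4+, Nf3, Nf1+.
Black has 8 legal moves and is not in check → neither.

neither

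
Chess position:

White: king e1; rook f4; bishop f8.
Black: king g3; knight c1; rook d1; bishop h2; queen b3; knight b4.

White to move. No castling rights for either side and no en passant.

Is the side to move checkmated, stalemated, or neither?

checkmate

White to move; white king on e1.
In check: yes, from the black rook on d1.
King squares — d1: attacked by Qb3; f1: attacked by Rd1; d2: attacked by Rd1; e2: attacked by Nc1; f2: attacked by Kg3.
Legal moves for White: none.
In check with no legal moves → checkmate.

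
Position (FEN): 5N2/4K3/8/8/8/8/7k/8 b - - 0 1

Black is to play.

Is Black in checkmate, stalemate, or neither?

Black to move; black king on h2.
In check: no.
Legal moves for Black: Kh3, Kg3, Kg2, Kh1, Kg1.
Black has 5 legal moves and is not in check → neither.

neither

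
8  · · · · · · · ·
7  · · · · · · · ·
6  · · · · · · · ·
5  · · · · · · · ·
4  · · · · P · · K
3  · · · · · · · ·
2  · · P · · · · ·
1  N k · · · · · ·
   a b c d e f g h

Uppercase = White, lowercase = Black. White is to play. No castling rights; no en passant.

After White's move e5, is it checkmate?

no

After e5: black king on b1; in check: no.
Black is not in check, so this cannot be checkmate.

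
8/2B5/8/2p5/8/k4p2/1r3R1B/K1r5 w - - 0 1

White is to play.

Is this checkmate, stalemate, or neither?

White to move; white king on a1.
In check: yes, from the black rook on c1.
King squares — b1: attacked by Rc1; a2: attacked by Rb2; b2: attacked by Ka3.
Legal moves for White: none.
In check with no legal moves → checkmate.

checkmate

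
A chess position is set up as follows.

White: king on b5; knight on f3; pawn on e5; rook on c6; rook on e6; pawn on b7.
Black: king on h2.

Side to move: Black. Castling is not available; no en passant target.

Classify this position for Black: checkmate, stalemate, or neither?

neither

Black to move; black king on h2.
In check: yes, from the white knight on f3.
Legal moves for Black: Kh3, Kg3, Kg2, Kh1.
Black is in check but has 4 legal moves → neither.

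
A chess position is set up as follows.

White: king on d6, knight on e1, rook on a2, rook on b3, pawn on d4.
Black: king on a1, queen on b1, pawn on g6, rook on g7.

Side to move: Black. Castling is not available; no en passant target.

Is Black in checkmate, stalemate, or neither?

neither

Black to move; black king on a1.
In check: yes, from the white rook on a2.
Legal moves for Black: Kxa2, Qxa2.
Black is in check but has 2 legal moves → neither.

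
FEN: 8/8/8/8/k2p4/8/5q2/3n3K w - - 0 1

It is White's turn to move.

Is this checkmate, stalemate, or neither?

stalemate

White to move; white king on h1.
In check: no.
King squares — g1: attacked by Qf2; g2: attacked by Qf2; h2: attacked by Qf2.
Legal moves for White: none.
Not in check and no legal moves → stalemate.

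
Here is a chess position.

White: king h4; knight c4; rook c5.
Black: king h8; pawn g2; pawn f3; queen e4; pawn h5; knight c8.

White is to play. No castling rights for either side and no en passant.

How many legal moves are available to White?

4

White to move; king on h4.
In check: yes, from the black queen on e4.
Legal moves: Kxh5, Kg5, Kh3, Kg3.
Count: 4.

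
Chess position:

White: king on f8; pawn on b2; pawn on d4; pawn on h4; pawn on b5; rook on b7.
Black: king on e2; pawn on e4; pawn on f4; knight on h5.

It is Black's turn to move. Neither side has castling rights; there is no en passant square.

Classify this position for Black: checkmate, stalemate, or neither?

neither

Black to move; black king on e2.
In check: no.
Legal moves for Black: Ng7, Nf6, Ng3, Kf3, Ke3, Kd3, Kf2, Kd2, Kf1, Ke1, Kd1, f3, e3.
Black has 13 legal moves and is not in check → neither.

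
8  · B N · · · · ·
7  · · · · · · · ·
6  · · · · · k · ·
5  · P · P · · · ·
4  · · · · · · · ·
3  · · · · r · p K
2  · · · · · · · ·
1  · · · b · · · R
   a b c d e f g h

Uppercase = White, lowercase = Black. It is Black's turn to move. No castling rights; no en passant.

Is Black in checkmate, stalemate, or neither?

Black to move; black king on f6.
In check: no.
Legal moves for Black include: Kg7, Kf7, Kg6, Kg5, Kf5, Re8, Re7, Re6, Re5, Re4, Rf3, Rd3, Rc3, Rb3, Ra3, Re2, Re1, Bh5, ... (list truncated; more exist).
Black has legal moves and is not in check → neither.

neither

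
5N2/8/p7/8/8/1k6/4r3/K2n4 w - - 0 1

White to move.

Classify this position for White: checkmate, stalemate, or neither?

neither

White to move; white king on a1.
In check: no.
Legal moves for White: Nh7, Nd7, Ng6, Ne6, Kb1.
White has 5 legal moves and is not in check → neither.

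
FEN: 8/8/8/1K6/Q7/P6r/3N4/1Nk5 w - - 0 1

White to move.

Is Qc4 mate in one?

After Qc4: black king on c1; in check: yes, from the white queen on c4.
Black has 3 legal replies: Kb2, Kd1, Rc3.
In check but a legal move exists → not checkmate.

no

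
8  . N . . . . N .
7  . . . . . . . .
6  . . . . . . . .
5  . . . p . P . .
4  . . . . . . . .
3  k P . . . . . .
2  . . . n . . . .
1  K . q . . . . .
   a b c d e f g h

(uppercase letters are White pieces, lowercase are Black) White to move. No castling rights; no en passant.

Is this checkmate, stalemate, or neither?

White to move; white king on a1.
In check: yes, from the black queen on c1.
King squares — b1: attacked by Qc1; a2: attacked by Ka3; b2: attacked by Qc1.
Legal moves for White: none.
In check with no legal moves → checkmate.

checkmate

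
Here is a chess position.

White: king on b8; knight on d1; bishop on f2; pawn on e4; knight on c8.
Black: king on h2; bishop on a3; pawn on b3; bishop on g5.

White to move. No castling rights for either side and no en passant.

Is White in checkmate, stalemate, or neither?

White to move; white king on b8.
In check: no.
Legal moves for White include: Ne7, Na7, Nd6, Nb6, Ka8, Kc7, Kb7, Ka7, Ba7, Bb6, Bc5, Bh4, Bd4, Bg3+, Be3, Bg1+, Be1, Ne3, ... (list truncated; more exist).
White has legal moves and is not in check → neither.

neither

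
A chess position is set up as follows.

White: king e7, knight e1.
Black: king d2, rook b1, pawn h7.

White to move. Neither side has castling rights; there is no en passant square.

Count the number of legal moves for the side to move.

White to move; king on e7.
In check: no.
Legal moves: Kf8, Ke8, Kd8, Kf7, Kd7, Kf6, Ke6, Kd6, Nf3+, Nd3, Ng2, Nc2.
Count: 12.

12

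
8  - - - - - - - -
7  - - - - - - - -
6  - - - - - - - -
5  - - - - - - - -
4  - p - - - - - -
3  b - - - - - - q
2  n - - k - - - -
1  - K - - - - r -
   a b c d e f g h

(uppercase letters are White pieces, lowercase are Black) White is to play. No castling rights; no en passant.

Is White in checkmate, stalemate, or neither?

White to move; white king on b1.
In check: yes, from the black rook on g1.
Legal moves for White: Kxa2.
White is in check but has 1 legal move → neither.

neither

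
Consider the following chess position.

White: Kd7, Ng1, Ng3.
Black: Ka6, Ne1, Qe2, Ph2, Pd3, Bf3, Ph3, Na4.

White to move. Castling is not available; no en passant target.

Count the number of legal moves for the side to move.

White to move; king on d7.
In check: no.
Legal moves: Kd8, Kc8, Kc7, Kd6, Nh5, Nf5, Ne4, N3xe2, Nh1, Nf1, Nxh3, Nxf3, N1xe2.
Count: 13.

13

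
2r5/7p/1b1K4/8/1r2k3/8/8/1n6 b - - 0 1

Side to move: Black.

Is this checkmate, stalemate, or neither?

neither

Black to move; black king on e4.
In check: no.
Legal moves for Black include: Rh8, Rg8, Rf8, Re8, Rd8+, Rb8, Ra8, Rc7, Rc6+, Rc5, Rcc4, Rc3, Rc2, Rc1, Bd8, Bc7+, Ba7, Bc5+, ... (list truncated; more exist).
Black has legal moves and is not in check → neither.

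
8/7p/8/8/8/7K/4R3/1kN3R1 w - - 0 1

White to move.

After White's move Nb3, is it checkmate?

yes

After Nb3: black king on b1; in check: yes, from the white rook on g1.
King squares — a1: attacked by Rg1; c1: attacked by Rg1; a2: attacked by Re2; b2: attacked by Re2; c2: attacked by Re2.
Black has no legal moves → checkmate.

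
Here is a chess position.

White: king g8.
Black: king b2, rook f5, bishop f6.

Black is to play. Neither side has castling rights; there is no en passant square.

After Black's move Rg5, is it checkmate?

no

After Rg5: white king on g8; in check: yes, from the black rook on g5.
White has 3 legal replies: Kf8, Kh7, Kf7.
In check but a legal move exists → not checkmate.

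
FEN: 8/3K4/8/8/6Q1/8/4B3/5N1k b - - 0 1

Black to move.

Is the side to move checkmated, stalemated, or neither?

stalemate

Black to move; black king on h1.
In check: no.
King squares — g1: attacked by Qg4; g2: attacked by Qg4; h2: attacked by Nf1.
Legal moves for Black: none.
Not in check and no legal moves → stalemate.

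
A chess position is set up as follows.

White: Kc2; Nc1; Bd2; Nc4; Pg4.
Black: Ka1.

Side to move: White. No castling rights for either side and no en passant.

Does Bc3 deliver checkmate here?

After Bc3: black king on a1; in check: yes, from the white bishop on c3.
King squares — b1: attacked by Kc2; a2: attacked by Nc1; b2: attacked by Kc2.
Black has no legal moves → checkmate.

yes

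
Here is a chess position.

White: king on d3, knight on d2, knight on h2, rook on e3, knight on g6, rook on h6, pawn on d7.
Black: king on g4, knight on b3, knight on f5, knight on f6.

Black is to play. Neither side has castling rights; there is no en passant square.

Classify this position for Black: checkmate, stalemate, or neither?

neither

Black to move; black king on g4.
In check: yes, from the white knight on h2.
Legal moves for Black: Kg5.
Black is in check but has 1 legal move → neither.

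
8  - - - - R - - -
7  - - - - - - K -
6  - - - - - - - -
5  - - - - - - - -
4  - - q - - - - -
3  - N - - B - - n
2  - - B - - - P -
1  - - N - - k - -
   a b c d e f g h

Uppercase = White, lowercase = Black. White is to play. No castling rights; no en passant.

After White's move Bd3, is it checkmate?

no

After Bd3: black king on f1; in check: yes, from the white bishop on d3.
Black has 3 legal replies: Kxg2, Ke1, Qxd3.
In check but a legal move exists → not checkmate.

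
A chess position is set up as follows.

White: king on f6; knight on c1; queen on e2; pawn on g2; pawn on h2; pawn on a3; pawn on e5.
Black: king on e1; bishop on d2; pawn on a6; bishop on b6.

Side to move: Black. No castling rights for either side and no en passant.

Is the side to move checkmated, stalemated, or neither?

checkmate

Black to move; black king on e1.
In check: yes, from the white queen on e2.
King squares — d1: attacked by Qe2; f1: attacked by Qe2; d2: own bishop; e2: attacked by Nc1; f2: attacked by Qe2.
Legal moves for Black: none.
In check with no legal moves → checkmate.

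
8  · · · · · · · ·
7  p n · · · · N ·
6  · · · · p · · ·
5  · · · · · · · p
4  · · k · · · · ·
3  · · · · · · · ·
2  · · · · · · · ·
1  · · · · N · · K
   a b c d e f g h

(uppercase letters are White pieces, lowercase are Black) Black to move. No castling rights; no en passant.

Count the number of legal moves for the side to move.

Black to move; king on c4.
In check: no.
Legal moves: Nd8, Nd6, Nc5, Na5, Kd5, Kc5, Kb5, Kd4, Kb4, Kc3, Kb3, a6, e5, h4, a5.
Count: 15.

15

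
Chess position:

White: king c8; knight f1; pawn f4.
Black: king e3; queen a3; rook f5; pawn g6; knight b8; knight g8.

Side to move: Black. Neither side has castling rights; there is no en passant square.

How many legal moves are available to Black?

7

Black to move; king on e3.
In check: yes, from the white knight on f1.
Legal moves: Kxf4, Ke4, Kd4, Kf3, Kd3, Kf2, Ke2.
Count: 7.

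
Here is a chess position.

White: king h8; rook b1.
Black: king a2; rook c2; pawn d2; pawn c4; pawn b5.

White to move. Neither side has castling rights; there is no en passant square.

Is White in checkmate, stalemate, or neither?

White to move; white king on h8.
In check: no.
Legal moves for White: Kg8, Kh7, Kg7, Rxb5, Rb4, Rb3, Rb2+, Rh1, Rg1, Rf1, Re1, Rd1, Rc1, Ra1+.
White has 14 legal moves and is not in check → neither.

neither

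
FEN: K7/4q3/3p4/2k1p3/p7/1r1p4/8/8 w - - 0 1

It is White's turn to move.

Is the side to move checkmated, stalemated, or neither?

White to move; white king on a8.
In check: no.
King squares — a7: attacked by Qe7; b7: attacked by Rb3; b8: attacked by Rb3.
Legal moves for White: none.
Not in check and no legal moves → stalemate.

stalemate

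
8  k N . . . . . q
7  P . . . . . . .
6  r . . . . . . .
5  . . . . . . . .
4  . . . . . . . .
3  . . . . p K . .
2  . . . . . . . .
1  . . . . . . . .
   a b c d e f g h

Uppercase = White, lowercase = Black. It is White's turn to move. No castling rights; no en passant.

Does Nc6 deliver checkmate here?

After Nc6: black king on a8; in check: no.
Black is not in check, so this cannot be checkmate.

no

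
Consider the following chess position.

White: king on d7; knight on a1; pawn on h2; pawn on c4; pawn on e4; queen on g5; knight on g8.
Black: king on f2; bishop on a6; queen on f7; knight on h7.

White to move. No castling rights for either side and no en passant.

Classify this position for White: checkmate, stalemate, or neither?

White to move; white king on d7.
In check: yes, from the black queen on f7.
King squares — c6: available; d6: available; e6: attacked by Qf7; c7: attacked by Qf7; e7: attacked by Qf7; c8: attacked by Ba6; d8: available; e8: attacked by Qf7.
Legal moves for White: Kd8, Kd6, Kc6, Ne7, Qe7.
White is in check but has 5 legal moves → neither.

neither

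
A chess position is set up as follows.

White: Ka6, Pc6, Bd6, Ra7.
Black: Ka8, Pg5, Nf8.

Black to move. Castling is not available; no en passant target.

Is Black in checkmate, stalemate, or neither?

checkmate

Black to move; black king on a8.
In check: yes, from the white rook on a7.
King squares — a7: attacked by Ka6; b7: attacked by Ka6; b8: attacked by Bd6.
Legal moves for Black: none.
In check with no legal moves → checkmate.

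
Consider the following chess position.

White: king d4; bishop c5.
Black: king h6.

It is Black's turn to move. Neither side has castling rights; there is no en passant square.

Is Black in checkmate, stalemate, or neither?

Black to move; black king on h6.
In check: no.
Legal moves for Black: Kh7, Kg7, Kg6, Kh5, Kg5.
Black has 5 legal moves and is not in check → neither.

neither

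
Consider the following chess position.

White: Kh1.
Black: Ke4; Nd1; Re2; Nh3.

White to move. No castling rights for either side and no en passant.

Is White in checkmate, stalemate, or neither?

White to move; white king on h1.
In check: no.
King squares — g1: attacked by Nh3; g2: attacked by Re2; h2: attacked by Re2.
Legal moves for White: none.
Not in check and no legal moves → stalemate.

stalemate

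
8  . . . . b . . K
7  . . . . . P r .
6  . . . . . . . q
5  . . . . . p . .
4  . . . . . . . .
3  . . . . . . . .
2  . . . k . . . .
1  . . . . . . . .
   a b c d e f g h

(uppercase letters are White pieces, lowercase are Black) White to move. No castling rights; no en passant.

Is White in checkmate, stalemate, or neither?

White to move; white king on h8.
In check: yes, from the black queen on h6.
King squares — g7: attacked by Qh6; h7: attacked by Qh6; g8: attacked by Rg7.
Legal moves for White: none.
In check with no legal moves → checkmate.

checkmate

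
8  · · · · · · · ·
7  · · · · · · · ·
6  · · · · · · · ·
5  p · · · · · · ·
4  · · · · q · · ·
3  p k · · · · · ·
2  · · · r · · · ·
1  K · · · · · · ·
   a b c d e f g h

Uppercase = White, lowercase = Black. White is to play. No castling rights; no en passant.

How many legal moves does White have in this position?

0

White to move; king on a1.
In check: no.
Legal moves: none.
Count: 0.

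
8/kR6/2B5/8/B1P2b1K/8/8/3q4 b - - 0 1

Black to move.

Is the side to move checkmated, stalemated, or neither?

Black to move; black king on a7.
In check: yes, from the white rook on b7.
Legal moves for Black: Ka8, Ka6.
Black is in check but has 2 legal moves → neither.

neither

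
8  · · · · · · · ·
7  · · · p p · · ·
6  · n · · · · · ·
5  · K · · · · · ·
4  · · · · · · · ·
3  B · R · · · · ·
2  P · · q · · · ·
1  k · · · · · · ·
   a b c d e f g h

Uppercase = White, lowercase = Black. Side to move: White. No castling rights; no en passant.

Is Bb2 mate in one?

no

After Bb2: black king on a1; in check: yes, from the white bishop on b2.
Black has 4 legal replies: Kxb2, Kxa2, Kb1, Qxb2+.
In check but a legal move exists → not checkmate.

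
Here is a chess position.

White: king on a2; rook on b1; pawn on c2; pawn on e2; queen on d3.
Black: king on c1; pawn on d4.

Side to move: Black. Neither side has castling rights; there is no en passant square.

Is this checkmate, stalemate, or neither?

Black to move; black king on c1.
In check: yes, from the white rook on b1.
King squares — b1: attacked by Ka2; d1: attacked by Rb1; b2: attacked by Rb1; c2: attacked by Qd3; d2: attacked by Qd3.
Legal moves for Black: none.
In check with no legal moves → checkmate.

checkmate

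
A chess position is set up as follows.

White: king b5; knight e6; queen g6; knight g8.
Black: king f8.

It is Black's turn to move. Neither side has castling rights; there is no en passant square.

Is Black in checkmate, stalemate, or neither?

Black to move; black king on f8.
In check: yes, from the white knight on e6.
King squares — e7: attacked by Ng8; f7: attacked by Qg6; g7: attacked by Ne6; e8: attacked by Qg6; g8: attacked by Qg6.
Legal moves for Black: none.
In check with no legal moves → checkmate.

checkmate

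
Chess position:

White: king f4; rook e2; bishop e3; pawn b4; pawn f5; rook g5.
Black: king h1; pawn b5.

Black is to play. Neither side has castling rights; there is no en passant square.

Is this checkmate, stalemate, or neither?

Black to move; black king on h1.
In check: no.
King squares — g1: attacked by Be3; g2: attacked by Re2; h2: attacked by Re2.
Legal moves for Black: none.
Not in check and no legal moves → stalemate.

stalemate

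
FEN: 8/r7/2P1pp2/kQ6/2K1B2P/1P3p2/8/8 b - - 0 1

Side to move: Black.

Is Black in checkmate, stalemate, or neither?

Black to move; black king on a5.
In check: yes, from the white queen on b5.
King squares — a4: attacked by Pb3; b4: attacked by Kc4; b5: attacked by Kc4; a6: attacked by Qb5; b6: attacked by Qb5.
Legal moves for Black: none.
In check with no legal moves → checkmate.

checkmate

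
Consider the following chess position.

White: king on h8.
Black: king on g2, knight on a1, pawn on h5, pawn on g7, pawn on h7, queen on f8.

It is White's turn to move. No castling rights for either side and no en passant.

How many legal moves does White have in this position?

White to move; king on h8.
In check: yes, from the black queen on f8.
Legal moves: Kxh7.
Count: 1.

1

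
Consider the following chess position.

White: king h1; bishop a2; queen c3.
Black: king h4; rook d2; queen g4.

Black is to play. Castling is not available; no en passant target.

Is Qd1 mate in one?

yes

After Qd1: white king on h1; in check: yes, from the black queen on d1.
King squares — g1: attacked by Qd1; g2: attacked by Rd2; h2: attacked by Rd2.
White has no legal moves → checkmate.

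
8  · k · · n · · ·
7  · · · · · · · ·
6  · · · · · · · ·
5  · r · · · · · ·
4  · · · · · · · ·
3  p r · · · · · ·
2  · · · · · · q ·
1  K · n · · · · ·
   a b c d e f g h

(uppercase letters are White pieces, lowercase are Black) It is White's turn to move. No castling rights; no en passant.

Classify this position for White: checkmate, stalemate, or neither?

stalemate

White to move; white king on a1.
In check: no.
King squares — b1: attacked by Rb3; a2: attacked by Nc1; b2: attacked by Qg2.
Legal moves for White: none.
Not in check and no legal moves → stalemate.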